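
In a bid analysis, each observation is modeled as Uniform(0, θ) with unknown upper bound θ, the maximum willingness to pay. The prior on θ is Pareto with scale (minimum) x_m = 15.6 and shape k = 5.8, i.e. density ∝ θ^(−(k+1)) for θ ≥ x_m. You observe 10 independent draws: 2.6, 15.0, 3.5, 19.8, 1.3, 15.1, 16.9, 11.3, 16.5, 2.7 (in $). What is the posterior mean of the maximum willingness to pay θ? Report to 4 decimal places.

21.1378

A Pareto(scale x_m, shape k) prior on the upper bound θ of Uniform(0, θ) is conjugate: posterior is Pareto(max(x_m, max xᵢ), k + n).
Sample maximum = 19.8; prior scale x_m = 15.6 → posterior scale = max = 19.8.
Posterior shape = 5.8 + 10 = 15.8.
E[θ|data] = k·x_m/(k−1) = 15.8·19.8/14.8 = 21.1378.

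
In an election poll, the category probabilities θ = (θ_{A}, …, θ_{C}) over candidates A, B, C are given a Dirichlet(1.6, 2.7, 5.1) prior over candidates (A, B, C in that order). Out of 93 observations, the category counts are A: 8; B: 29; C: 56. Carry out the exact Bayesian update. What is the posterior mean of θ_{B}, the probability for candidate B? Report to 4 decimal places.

The Dirichlet prior is conjugate to the Multinomial likelihood: each posterior αⱼ = prior αⱼ + observed count nⱼ.
Posterior concentration: (9.6, 31.7, 61.1), total = 102.4.
E[θ_{B}|data] = α_{B}/Σα = 31.7/102.4 = 0.3096.

0.3096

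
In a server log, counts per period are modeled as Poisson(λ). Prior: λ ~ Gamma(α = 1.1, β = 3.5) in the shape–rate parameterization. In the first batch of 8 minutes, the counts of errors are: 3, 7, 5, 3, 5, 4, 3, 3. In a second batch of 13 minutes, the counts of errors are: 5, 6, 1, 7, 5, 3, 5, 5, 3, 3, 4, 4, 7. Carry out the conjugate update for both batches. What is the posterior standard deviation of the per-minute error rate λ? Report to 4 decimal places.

With a Gamma(shape α, rate β) prior, the Poisson likelihood is conjugate: the posterior is Gamma(α + ΣXᵢ, β + n).
Batch 1: sum of counts S = 33 over n = 8 minutes.
After batch 1: Gamma(α+S, β+n) = Gamma(1.1+33, 3.5+8) = Gamma(34.1, 11.5).
Batch 2: sum of counts S = 58 over n = 13 minutes.
After batch 2: Gamma(α+S, β+n) = Gamma(34.1+58, 11.5+13) = Gamma(92.1, 24.5).
SD = √α/β = √92.1/24.5 = 0.3917.

0.3917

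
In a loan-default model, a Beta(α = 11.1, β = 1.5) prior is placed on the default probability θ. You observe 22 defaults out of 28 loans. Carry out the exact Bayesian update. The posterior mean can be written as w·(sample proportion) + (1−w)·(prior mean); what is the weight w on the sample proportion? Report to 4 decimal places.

0.6897

The Beta prior is conjugate to a Binomial/Bernoulli likelihood; the update adds successes to α and failures to β.
Posterior mean = (α₀+k)/(α₀+β₀+n) = [n/(α₀+β₀+n)]·(k/n) + [(α₀+β₀)/(α₀+β₀+n)]·α₀/(α₀+β₀), so only n and the prior enter the weight.
The weight on the data is w = n/(α₀+β₀+n) = 28/(11.1+1.5+28) = 28/40.6 = 0.6897.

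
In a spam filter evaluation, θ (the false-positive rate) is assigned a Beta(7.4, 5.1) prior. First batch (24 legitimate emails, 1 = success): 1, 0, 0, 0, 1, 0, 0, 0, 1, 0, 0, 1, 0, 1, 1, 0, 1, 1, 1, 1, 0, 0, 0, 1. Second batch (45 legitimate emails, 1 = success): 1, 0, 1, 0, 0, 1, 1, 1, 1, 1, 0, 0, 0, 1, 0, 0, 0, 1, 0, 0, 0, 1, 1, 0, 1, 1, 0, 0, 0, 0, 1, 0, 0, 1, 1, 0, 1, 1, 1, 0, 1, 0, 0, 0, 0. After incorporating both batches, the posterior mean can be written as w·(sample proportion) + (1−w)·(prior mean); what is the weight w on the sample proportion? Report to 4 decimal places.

The Beta prior is conjugate to a Binomial/Bernoulli likelihood; the update adds successes to α and failures to β.
Total number of legitimate emails: n = 24 + 45 = 69.
Posterior mean = (α₀+k)/(α₀+β₀+n) = [n/(α₀+β₀+n)]·(k/n) + [(α₀+β₀)/(α₀+β₀+n)]·α₀/(α₀+β₀), so only n and the prior enter the weight.
The weight on the data is w = n/(α₀+β₀+n) = 69/(7.4+5.1+69) = 69/81.5 = 0.8466.

0.8466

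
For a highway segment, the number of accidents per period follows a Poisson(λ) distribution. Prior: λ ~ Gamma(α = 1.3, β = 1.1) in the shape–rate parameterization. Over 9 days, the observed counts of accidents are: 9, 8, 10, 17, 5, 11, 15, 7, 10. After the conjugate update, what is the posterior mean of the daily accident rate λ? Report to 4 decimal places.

With a Gamma(shape α, rate β) prior, the Poisson likelihood is conjugate: the posterior is Gamma(α + ΣXᵢ, β + n).
Sum of counts S = 92 over n = 9 days.
Posterior: Gamma(α+S, β+n) = Gamma(1.3+92, 1.1+9) = Gamma(93.3, 10.1).
Posterior mean = α/β = 93.3/10.1 = 9.2376.

9.2376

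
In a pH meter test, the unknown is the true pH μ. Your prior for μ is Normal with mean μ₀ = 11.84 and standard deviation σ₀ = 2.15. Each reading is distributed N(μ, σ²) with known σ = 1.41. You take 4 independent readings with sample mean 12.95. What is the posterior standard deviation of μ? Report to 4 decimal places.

0.6699

For Normal data with known variance σ², a Normal(μ₀, σ₀²) prior on μ is conjugate. Posterior precision = 1/σ₀² + n/σ²; posterior mean is the precision-weighted average of μ₀ and x̄.
σ₀² = 2.15² = 4.6225, σ² = 1.41² = 1.9881; σ² + n·σ₀² = 1.9881 + 4·4.6225 = 20.4781.
Posterior precision = 1/σ₀² + n/σ² = 1/4.6225 + 4/1.9881 = (σ² + n·σ₀²)/(σ₀²σ²) = 20.4781/(4.6225·1.9881); posterior variance σₙ² = σ₀²σ²/(σ² + n·σ₀²) = 4.6225·1.9881/20.4781 = 0.448772.
Posterior SD = √σₙ² = √(4.6225·1.9881/20.4781) = 0.6699.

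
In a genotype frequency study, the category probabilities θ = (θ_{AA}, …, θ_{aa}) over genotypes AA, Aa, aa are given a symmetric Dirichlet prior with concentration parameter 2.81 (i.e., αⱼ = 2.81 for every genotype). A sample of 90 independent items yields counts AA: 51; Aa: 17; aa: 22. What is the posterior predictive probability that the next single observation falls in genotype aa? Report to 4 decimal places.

0.2521

The Dirichlet prior is conjugate to the Multinomial likelihood: each posterior αⱼ = prior αⱼ + observed count nⱼ.
Posterior concentration: (53.81, 19.81, 24.81), total = 98.43.
P(next = aa | data) = α_{aa}/Σα = 0.2521.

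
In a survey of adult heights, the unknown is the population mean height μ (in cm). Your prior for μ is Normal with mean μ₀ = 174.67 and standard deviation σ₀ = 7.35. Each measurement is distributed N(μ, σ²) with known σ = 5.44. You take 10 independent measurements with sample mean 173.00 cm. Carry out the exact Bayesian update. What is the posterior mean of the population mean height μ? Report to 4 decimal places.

173.0867

For Normal data with known variance σ², a Normal(μ₀, σ₀²) prior on μ is conjugate. Posterior precision = 1/σ₀² + n/σ²; posterior mean is the precision-weighted average of μ₀ and x̄.
n·x̄ = 10·173.00 = 1730.
σ₀² = 7.35² = 54.0225, σ² = 5.44² = 29.5936; σ² + n·σ₀² = 29.5936 + 10·54.0225 = 569.8186.
Posterior mean = (μ₀/σ₀² + n·x̄/σ²)/(1/σ₀² + n/σ²) = (σ²·μ₀ + σ₀²·n·x̄)/(σ² + n·σ₀²) = (29.5936·174.67 + 54.0225·1730)/569.8186 = 98628.039112/569.8186 = 173.0867.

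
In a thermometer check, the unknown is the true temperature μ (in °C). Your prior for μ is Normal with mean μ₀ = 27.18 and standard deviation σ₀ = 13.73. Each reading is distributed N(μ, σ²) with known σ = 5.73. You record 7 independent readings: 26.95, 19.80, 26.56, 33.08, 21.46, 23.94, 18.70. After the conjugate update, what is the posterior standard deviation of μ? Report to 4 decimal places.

2.1393

For Normal data with known variance σ², a Normal(μ₀, σ₀²) prior on μ is conjugate. Posterior precision = 1/σ₀² + n/σ²; posterior mean is the precision-weighted average of μ₀ and x̄.
σ₀² = 13.73² = 188.5129, σ² = 5.73² = 32.8329; σ² + n·σ₀² = 32.8329 + 7·188.5129 = 1352.4232.
Posterior precision = 1/σ₀² + n/σ² = 1/188.5129 + 7/32.8329 = (σ² + n·σ₀²)/(σ₀²σ²) = 1352.4232/(188.5129·32.8329); posterior variance σₙ² = σ₀²σ²/(σ² + n·σ₀²) = 188.5129·32.8329/1352.4232 = 4.576545.
Posterior SD = √σₙ² = √(188.5129·32.8329/1352.4232) = 2.1393.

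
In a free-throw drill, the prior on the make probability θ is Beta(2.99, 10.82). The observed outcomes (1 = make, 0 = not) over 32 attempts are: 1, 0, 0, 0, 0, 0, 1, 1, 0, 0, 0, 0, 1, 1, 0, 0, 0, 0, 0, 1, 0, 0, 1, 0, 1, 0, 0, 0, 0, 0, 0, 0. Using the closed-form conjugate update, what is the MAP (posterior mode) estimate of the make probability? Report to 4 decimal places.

0.2280

The Beta prior is conjugate to a Binomial/Bernoulli likelihood; the update adds successes to α and failures to β.
Posterior: Beta(α+k, β+n−k) = Beta(2.99+8, 10.82+24) = Beta(10.99, 34.82).
Mode of Beta(a,b) for a,b>1 is (a−1)/(a+b−2) = 9.99/43.81 = 0.2280.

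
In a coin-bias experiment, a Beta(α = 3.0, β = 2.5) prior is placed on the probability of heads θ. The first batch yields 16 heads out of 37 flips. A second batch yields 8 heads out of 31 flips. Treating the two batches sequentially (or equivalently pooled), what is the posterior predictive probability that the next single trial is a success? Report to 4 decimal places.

0.3673

The Beta prior is conjugate to a Binomial/Bernoulli likelihood; the update adds successes to α and failures to β.
After batch 1: Beta(3.0+16, 2.5+21) = Beta(19.0, 23.5).
After batch 2: Beta(19.0+8, 23.5+23) = Beta(27.0, 46.5).
For a single future Bernoulli trial, P(success | data) = α/(α+β) = 0.3673.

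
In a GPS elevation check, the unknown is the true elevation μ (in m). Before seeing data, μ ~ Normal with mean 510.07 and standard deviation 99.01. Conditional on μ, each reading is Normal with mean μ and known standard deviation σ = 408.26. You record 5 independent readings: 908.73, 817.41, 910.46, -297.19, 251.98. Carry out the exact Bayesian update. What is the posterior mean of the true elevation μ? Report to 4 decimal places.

511.9352

For Normal data with known variance σ², a Normal(μ₀, σ₀²) prior on μ is conjugate. Posterior precision = 1/σ₀² + n/σ²; posterior mean is the precision-weighted average of μ₀ and x̄.
Σxᵢ = 908.73 + 817.41 + 910.46 + (-297.19) + 251.98 = 2591.39, so n·x̄ = 2591.39.
σ₀² = 99.01² = 9802.9801, σ² = 408.26² = 166676.2276; σ² + n·σ₀² = 166676.2276 + 5·9802.9801 = 215691.1281.
Posterior mean = (μ₀/σ₀² + n·x̄/σ²)/(1/σ₀² + n/σ²) = (σ²·μ₀ + σ₀²·n·x̄)/(σ² + n·σ₀²) = (166676.2276·510.07 + 9802.9801·2591.39)/215691.1281 = 110419888.013271/215691.1281 = 511.9352.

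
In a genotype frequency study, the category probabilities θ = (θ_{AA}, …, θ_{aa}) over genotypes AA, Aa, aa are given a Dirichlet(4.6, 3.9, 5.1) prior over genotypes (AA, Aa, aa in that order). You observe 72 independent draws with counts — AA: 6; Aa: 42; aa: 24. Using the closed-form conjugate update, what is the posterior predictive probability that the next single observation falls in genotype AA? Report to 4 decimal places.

0.1238

The Dirichlet prior is conjugate to the Multinomial likelihood: each posterior αⱼ = prior αⱼ + observed count nⱼ.
Posterior concentration: (10.6, 45.9, 29.1), total = 85.6.
P(next = AA | data) = α_{AA}/Σα = 0.1238.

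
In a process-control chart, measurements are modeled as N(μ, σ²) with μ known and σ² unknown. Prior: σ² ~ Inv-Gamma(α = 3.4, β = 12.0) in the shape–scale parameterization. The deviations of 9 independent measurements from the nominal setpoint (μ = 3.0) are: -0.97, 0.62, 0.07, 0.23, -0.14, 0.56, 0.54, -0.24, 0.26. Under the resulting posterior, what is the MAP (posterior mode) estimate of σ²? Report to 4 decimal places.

1.4682

With known mean μ and an Inverse-Gamma(α, β) prior on σ², the Normal likelihood is conjugate: posterior is Inv-Gamma(α + n/2, β + Σ(xᵢ−μ)²/2).
Σ(xᵢ−μ)² = (-0.97)² + (0.62)² + (0.07)² + (0.23)² + (-0.14)² + (0.56)² + (0.54)² + (-0.24)² + (0.26)² = 2.1331.
Posterior: Inv-Gamma(3.4 + 9/2, 12.0 + 2.1331/2) = Inv-Gamma(7.90, 13.06655).
Mode = β/(α+1) = 13.06655/8.90 = 1.4682.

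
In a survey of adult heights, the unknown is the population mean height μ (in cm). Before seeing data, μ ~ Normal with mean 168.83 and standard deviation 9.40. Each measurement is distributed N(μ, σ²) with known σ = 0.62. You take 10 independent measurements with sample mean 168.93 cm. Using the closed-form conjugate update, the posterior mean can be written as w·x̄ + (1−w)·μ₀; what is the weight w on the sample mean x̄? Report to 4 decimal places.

0.9996

For Normal data with known variance σ², a Normal(μ₀, σ₀²) prior on μ is conjugate. Posterior precision = 1/σ₀² + n/σ²; posterior mean is the precision-weighted average of μ₀ and x̄.
σ₀² = 9.40² = 88.36, σ² = 0.62² = 0.3844. Prior precision 1/σ₀² = 1/88.36; data precision n/σ² = 10/0.3844.
w = (n/σ²)/(1/σ₀² + n/σ²) = n·σ₀²/(σ² + n·σ₀²) = 10·88.36/(0.3844 + 10·88.36) = 883.6/883.9844 = 0.9996.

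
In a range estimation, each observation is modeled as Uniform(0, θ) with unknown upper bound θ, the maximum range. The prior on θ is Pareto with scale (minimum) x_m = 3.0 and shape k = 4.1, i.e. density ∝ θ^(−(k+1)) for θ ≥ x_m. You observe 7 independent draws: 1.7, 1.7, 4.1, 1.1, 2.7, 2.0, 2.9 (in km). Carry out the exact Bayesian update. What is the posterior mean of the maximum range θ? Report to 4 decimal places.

A Pareto(scale x_m, shape k) prior on the upper bound θ of Uniform(0, θ) is conjugate: posterior is Pareto(max(x_m, max xᵢ), k + n).
Sample maximum = 4.1; prior scale x_m = 3.0 → posterior scale = max = 4.1.
Posterior shape = 4.1 + 7 = 11.1.
E[θ|data] = k·x_m/(k−1) = 11.1·4.1/10.1 = 4.5059.

4.5059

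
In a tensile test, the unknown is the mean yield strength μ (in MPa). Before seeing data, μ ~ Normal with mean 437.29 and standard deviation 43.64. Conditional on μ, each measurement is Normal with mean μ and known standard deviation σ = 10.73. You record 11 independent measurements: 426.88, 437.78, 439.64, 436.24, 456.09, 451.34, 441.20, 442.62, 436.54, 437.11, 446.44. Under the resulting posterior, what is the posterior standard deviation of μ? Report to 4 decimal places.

3.2264

For Normal data with known variance σ², a Normal(μ₀, σ₀²) prior on μ is conjugate. Posterior precision = 1/σ₀² + n/σ²; posterior mean is the precision-weighted average of μ₀ and x̄.
σ₀² = 43.64² = 1904.4496, σ² = 10.73² = 115.1329; σ² + n·σ₀² = 115.1329 + 11·1904.4496 = 21064.0785.
Posterior precision = 1/σ₀² + n/σ² = 1/1904.4496 + 11/115.1329 = (σ² + n·σ₀²)/(σ₀²σ²) = 21064.0785/(1904.4496·115.1329); posterior variance σₙ² = σ₀²σ²/(σ² + n·σ₀²) = 1904.4496·115.1329/21064.0785 = 10.409418.
Posterior SD = √σₙ² = √(1904.4496·115.1329/21064.0785) = 3.2264.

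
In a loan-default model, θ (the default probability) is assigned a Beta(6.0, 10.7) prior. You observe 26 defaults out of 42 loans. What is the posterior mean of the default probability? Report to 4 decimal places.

The Beta prior is conjugate to a Binomial/Bernoulli likelihood; the update adds successes to α and failures to β.
Posterior: Beta(α+k, β+n−k) = Beta(6.0+26, 10.7+16) = Beta(32.0, 26.7).
Posterior mean = α/(α+β) = 32.0/58.7 = 0.5451.

0.5451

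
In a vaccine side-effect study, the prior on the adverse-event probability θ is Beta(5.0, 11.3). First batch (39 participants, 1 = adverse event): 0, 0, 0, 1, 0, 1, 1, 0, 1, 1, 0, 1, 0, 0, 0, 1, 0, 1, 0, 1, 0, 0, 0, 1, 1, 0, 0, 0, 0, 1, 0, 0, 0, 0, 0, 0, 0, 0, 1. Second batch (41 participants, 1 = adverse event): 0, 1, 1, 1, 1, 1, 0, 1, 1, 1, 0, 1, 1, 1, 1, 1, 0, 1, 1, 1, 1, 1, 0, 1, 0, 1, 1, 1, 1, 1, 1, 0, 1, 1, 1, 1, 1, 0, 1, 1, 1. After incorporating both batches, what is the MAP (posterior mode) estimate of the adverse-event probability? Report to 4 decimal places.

0.5302

The Beta prior is conjugate to a Binomial/Bernoulli likelihood; the update adds successes to α and failures to β.
After batch 1: Beta(5.0+13, 11.3+26) = Beta(18.0, 37.3).
After batch 2: Beta(18.0+33, 37.3+8) = Beta(51.0, 45.3).
Mode of Beta(a,b) for a,b>1 is (a−1)/(a+b−2) = 50.0/94.3 = 0.5302.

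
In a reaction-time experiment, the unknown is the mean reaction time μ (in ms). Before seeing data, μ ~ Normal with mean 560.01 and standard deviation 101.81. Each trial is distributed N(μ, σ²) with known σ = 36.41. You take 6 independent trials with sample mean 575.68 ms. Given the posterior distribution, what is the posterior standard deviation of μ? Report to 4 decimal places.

14.7084

For Normal data with known variance σ², a Normal(μ₀, σ₀²) prior on μ is conjugate. Posterior precision = 1/σ₀² + n/σ²; posterior mean is the precision-weighted average of μ₀ and x̄.
σ₀² = 101.81² = 10365.2761, σ² = 36.41² = 1325.6881; σ² + n·σ₀² = 1325.6881 + 6·10365.2761 = 63517.3447.
Posterior precision = 1/σ₀² + n/σ² = 1/10365.2761 + 6/1325.6881 = (σ² + n·σ₀²)/(σ₀²σ²) = 63517.3447/(10365.2761·1325.6881); posterior variance σₙ² = σ₀²σ²/(σ² + n·σ₀²) = 10365.2761·1325.6881/63517.3447 = 216.336549.
Posterior SD = √σₙ² = √(10365.2761·1325.6881/63517.3447) = 14.7084.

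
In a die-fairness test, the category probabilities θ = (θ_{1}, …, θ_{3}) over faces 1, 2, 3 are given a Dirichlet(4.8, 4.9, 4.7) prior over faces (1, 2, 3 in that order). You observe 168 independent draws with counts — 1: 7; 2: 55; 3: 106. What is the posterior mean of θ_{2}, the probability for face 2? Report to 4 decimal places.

0.3284

The Dirichlet prior is conjugate to the Multinomial likelihood: each posterior αⱼ = prior αⱼ + observed count nⱼ.
Posterior concentration: (11.8, 59.9, 110.7), total = 182.4.
E[θ_{2}|data] = α_{2}/Σα = 59.9/182.4 = 0.3284.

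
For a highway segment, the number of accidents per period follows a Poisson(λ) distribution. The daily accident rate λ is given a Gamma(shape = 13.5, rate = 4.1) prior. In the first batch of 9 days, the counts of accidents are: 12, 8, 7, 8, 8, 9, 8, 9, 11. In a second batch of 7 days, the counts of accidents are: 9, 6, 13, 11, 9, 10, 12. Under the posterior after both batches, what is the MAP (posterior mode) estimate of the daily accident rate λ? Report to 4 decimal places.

8.0846

With a Gamma(shape α, rate β) prior, the Poisson likelihood is conjugate: the posterior is Gamma(α + ΣXᵢ, β + n).
Batch 1: sum of counts S = 80 over n = 9 days.
After batch 1: Gamma(α+S, β+n) = Gamma(13.5+80, 4.1+9) = Gamma(93.5, 13.1).
Batch 2: sum of counts S = 70 over n = 7 days.
After batch 2: Gamma(α+S, β+n) = Gamma(93.5+70, 13.1+7) = Gamma(163.5, 20.1).
Mode of Gamma(α,β) for α≥1 is (α−1)/β = 162.5/20.1 = 8.0846.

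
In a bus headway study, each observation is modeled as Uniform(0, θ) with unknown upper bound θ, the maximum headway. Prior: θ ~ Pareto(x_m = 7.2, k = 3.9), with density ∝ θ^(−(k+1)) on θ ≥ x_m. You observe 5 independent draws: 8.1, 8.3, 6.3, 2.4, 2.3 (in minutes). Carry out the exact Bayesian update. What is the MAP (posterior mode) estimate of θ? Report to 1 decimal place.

8.3

A Pareto(scale x_m, shape k) prior on the upper bound θ of Uniform(0, θ) is conjugate: posterior is Pareto(max(x_m, max xᵢ), k + n).
Sample maximum = 8.3; prior scale x_m = 7.2 → posterior scale = max = 8.3.
Posterior shape = 3.9 + 5 = 8.9.
The Pareto density is decreasing on [x_m, ∞), so the mode is x_m = 8.3.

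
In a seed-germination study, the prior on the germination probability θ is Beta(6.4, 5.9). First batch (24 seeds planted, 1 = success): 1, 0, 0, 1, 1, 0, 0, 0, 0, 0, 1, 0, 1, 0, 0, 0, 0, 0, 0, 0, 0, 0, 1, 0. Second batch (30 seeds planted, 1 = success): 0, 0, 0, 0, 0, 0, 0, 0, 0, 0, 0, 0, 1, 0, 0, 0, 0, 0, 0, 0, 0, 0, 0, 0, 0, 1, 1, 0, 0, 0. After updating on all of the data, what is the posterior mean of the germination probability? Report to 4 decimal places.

The Beta prior is conjugate to a Binomial/Bernoulli likelihood; the update adds successes to α and failures to β.
After batch 1: Beta(6.4+6, 5.9+18) = Beta(12.4, 23.9).
After batch 2: Beta(12.4+3, 23.9+27) = Beta(15.4, 50.9).
Posterior mean = α/(α+β) = 15.4/66.3 = 0.2323.

0.2323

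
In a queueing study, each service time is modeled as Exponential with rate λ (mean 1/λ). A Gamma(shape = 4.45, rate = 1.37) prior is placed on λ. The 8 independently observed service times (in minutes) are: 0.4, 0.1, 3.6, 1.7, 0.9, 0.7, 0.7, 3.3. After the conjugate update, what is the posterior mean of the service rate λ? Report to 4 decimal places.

0.9749

With a Gamma(shape α, rate β) prior on the exponential rate λ, the posterior after n observations with total T = Σxᵢ is Gamma(α+n, β+T).
Sum of observations T = 11.4 minutes; n = 8.
Posterior: Gamma(4.45+8, 1.37+11.4) = Gamma(12.45, 12.77).
Posterior mean of λ = α/β = 12.45/12.77 = 0.9749.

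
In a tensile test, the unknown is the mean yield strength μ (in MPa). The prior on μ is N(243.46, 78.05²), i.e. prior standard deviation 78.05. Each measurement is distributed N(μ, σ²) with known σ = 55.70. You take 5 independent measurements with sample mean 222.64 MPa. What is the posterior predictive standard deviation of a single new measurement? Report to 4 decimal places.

For Normal data with known variance σ², a Normal(μ₀, σ₀²) prior on μ is conjugate. Posterior precision = 1/σ₀² + n/σ²; posterior mean is the precision-weighted average of μ₀ and x̄.
σ₀² = 78.05² = 6091.8025, σ² = 55.70² = 3102.49; σ² + n·σ₀² = 3102.49 + 5·6091.8025 = 33561.5025.
Posterior precision = 1/σ₀² + n/σ² = 1/6091.8025 + 5/3102.49 = (σ² + n·σ₀²)/(σ₀²σ²) = 33561.5025/(6091.8025·3102.49); posterior variance σₙ² = σ₀²σ²/(σ² + n·σ₀²) = 6091.8025·3102.49/33561.5025 = 563.137969.
Predictive variance for one new observation = σₙ² + σ² = 6091.8025·3102.49/33561.5025 + 3102.49 = σ²·(σ₀² + 33561.5025)/33561.5025 = 3102.49·39653.305/33561.5025 = 3665.627969; SD = √(3102.49·39653.305/33561.5025) = 60.5444.

60.5444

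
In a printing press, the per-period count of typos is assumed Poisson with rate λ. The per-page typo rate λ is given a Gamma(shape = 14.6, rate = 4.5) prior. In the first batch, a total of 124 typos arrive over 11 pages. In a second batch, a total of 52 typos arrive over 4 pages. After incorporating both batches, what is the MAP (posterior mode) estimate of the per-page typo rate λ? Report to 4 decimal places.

9.7231

With a Gamma(shape α, rate β) prior, the Poisson likelihood is conjugate: the posterior is Gamma(α + ΣXᵢ, β + n).
After batch 1: Gamma(α+S, β+n) = Gamma(14.6+124, 4.5+11) = Gamma(138.6, 15.5).
After batch 2: Gamma(α+S, β+n) = Gamma(138.6+52, 15.5+4) = Gamma(190.6, 19.5).
Mode of Gamma(α,β) for α≥1 is (α−1)/β = 189.6/19.5 = 9.7231.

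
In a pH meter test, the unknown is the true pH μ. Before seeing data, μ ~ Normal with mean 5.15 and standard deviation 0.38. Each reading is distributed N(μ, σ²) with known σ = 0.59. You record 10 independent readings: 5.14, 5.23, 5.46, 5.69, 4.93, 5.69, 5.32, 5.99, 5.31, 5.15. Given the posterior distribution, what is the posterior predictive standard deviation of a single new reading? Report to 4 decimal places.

For Normal data with known variance σ², a Normal(μ₀, σ₀²) prior on μ is conjugate. Posterior precision = 1/σ₀² + n/σ²; posterior mean is the precision-weighted average of μ₀ and x̄.
σ₀² = 0.38² = 0.1444, σ² = 0.59² = 0.3481; σ² + n·σ₀² = 0.3481 + 10·0.1444 = 1.7921.
Posterior precision = 1/σ₀² + n/σ² = 1/0.1444 + 10/0.3481 = (σ² + n·σ₀²)/(σ₀²σ²) = 1.7921/(0.1444·0.3481); posterior variance σₙ² = σ₀²σ²/(σ² + n·σ₀²) = 0.1444·0.3481/1.7921 = 0.028048.
Predictive variance for one new observation = σₙ² + σ² = 0.1444·0.3481/1.7921 + 0.3481 = σ²·(σ₀² + 1.7921)/1.7921 = 0.3481·1.9365/1.7921 = 0.376148; SD = √(0.3481·1.9365/1.7921) = 0.6133.

0.6133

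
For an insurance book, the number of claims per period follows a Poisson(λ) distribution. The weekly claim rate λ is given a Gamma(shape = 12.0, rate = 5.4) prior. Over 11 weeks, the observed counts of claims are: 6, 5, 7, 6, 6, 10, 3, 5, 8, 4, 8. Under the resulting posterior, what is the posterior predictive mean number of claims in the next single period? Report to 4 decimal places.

With a Gamma(shape α, rate β) prior, the Poisson likelihood is conjugate: the posterior is Gamma(α + ΣXᵢ, β + n).
Sum of counts S = 68 over n = 11 weeks.
Posterior: Gamma(α+S, β+n) = Gamma(12.0+68, 5.4+11) = Gamma(80.0, 16.4).
The predictive distribution for one future period is NegBinom with mean α/β = 4.8780.

4.8780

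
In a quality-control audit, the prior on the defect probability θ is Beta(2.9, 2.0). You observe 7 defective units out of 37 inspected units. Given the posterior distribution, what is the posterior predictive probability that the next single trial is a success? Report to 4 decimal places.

0.2363

The Beta prior is conjugate to a Binomial/Bernoulli likelihood; the update adds successes to α and failures to β.
Posterior: Beta(α+k, β+n−k) = Beta(2.9+7, 2.0+30) = Beta(9.9, 32.0).
For a single future Bernoulli trial, P(success | data) = α/(α+β) = 0.2363.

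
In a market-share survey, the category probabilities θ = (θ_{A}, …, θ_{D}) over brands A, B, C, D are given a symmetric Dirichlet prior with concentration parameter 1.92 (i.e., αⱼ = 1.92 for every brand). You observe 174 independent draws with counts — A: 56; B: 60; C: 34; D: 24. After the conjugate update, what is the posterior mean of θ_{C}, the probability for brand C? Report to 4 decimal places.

0.1977

The Dirichlet prior is conjugate to the Multinomial likelihood: each posterior αⱼ = prior αⱼ + observed count nⱼ.
Posterior concentration: (57.92, 61.92, 35.92, 25.92), total = 181.68.
E[θ_{C}|data] = α_{C}/Σα = 35.92/181.68 = 0.1977.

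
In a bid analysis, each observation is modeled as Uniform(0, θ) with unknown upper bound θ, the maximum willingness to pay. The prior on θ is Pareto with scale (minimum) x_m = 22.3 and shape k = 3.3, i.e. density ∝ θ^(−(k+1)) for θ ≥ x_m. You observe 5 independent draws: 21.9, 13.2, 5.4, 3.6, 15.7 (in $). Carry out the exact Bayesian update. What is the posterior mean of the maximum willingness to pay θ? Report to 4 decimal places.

25.3548

A Pareto(scale x_m, shape k) prior on the upper bound θ of Uniform(0, θ) is conjugate: posterior is Pareto(max(x_m, max xᵢ), k + n).
Sample maximum = 21.9; prior scale x_m = 22.3 → posterior scale = max = 22.3.
Posterior shape = 3.3 + 5 = 8.3.
E[θ|data] = k·x_m/(k−1) = 8.3·22.3/7.3 = 25.3548.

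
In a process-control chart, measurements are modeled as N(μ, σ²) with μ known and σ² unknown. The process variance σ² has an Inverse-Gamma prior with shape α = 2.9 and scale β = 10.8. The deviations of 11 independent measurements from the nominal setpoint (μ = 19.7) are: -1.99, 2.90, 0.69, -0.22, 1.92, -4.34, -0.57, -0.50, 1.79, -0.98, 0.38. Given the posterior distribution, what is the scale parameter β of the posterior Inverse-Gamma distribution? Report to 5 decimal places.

With known mean μ and an Inverse-Gamma(α, β) prior on σ², the Normal likelihood is conjugate: posterior is Inv-Gamma(α + n/2, β + Σ(xᵢ−μ)²/2).
Σ(xᵢ−μ)² = (-1.99)² + (2.90)² + (0.69)² + (-0.22)² + (1.92)² + (-4.34)² + (-0.57)² + (-0.50)² + (1.79)² + (-0.98)² + (0.38)² = 40.3004.
Posterior: Inv-Gamma(2.9 + 11/2, 10.8 + 40.3004/2) = Inv-Gamma(8.40, 30.95020).
Posterior β = 30.95020.

30.95020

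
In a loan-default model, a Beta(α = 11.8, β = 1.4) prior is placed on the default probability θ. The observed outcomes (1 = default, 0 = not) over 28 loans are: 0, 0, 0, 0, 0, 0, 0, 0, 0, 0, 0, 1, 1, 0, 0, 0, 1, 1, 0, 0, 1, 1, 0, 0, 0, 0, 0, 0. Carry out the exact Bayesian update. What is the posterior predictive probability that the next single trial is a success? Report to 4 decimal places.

The Beta prior is conjugate to a Binomial/Bernoulli likelihood; the update adds successes to α and failures to β.
Posterior: Beta(α+k, β+n−k) = Beta(11.8+6, 1.4+22) = Beta(17.8, 23.4).
For a single future Bernoulli trial, P(success | data) = α/(α+β) = 0.4320.

0.4320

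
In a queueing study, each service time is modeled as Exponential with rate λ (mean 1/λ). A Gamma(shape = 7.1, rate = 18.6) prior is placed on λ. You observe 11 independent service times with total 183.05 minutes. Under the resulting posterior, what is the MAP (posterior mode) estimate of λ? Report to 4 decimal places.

0.0848

With a Gamma(shape α, rate β) prior on the exponential rate λ, the posterior after n observations with total T = Σxᵢ is Gamma(α+n, β+T).
Posterior: Gamma(7.1+11, 18.6+183.05) = Gamma(18.1, 201.65).
Mode = (α−1)/β = 0.0848.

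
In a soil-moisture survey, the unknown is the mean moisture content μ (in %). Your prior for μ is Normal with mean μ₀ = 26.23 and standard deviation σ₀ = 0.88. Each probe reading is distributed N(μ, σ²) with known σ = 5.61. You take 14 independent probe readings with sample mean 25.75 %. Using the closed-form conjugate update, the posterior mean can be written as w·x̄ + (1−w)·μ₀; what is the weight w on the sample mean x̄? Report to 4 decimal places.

For Normal data with known variance σ², a Normal(μ₀, σ₀²) prior on μ is conjugate. Posterior precision = 1/σ₀² + n/σ²; posterior mean is the precision-weighted average of μ₀ and x̄.
σ₀² = 0.88² = 0.7744, σ² = 5.61² = 31.4721. Prior precision 1/σ₀² = 1/0.7744; data precision n/σ² = 14/31.4721.
w = (n/σ²)/(1/σ₀² + n/σ²) = n·σ₀²/(σ² + n·σ₀²) = 14·0.7744/(31.4721 + 14·0.7744) = 10.8416/42.3137 = 0.2562.

0.2562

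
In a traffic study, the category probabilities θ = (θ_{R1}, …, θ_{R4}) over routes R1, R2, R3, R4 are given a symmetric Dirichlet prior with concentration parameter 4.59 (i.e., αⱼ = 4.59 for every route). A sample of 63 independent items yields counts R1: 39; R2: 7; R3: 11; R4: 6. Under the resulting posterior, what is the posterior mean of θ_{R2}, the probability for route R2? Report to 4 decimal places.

0.1425

The Dirichlet prior is conjugate to the Multinomial likelihood: each posterior αⱼ = prior αⱼ + observed count nⱼ.
Posterior concentration: (43.59, 11.59, 15.59, 10.59), total = 81.36.
E[θ_{R2}|data] = α_{R2}/Σα = 11.59/81.36 = 0.1425.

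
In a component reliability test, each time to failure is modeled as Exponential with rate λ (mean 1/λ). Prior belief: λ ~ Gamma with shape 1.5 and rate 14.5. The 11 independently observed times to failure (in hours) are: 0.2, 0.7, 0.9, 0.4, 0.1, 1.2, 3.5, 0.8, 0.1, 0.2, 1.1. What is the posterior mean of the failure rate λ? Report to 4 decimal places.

0.5274

With a Gamma(shape α, rate β) prior on the exponential rate λ, the posterior after n observations with total T = Σxᵢ is Gamma(α+n, β+T).
Sum of observations T = 9.2 hours; n = 11.
Posterior: Gamma(1.5+11, 14.5+9.2) = Gamma(12.5, 23.7).
Posterior mean of λ = α/β = 12.5/23.7 = 0.5274.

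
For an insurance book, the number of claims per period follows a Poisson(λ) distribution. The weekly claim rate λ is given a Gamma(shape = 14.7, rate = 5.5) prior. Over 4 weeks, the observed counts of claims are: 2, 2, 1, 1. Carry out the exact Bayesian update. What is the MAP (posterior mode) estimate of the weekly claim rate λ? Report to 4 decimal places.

With a Gamma(shape α, rate β) prior, the Poisson likelihood is conjugate: the posterior is Gamma(α + ΣXᵢ, β + n).
Sum of counts S = 6 over n = 4 weeks.
Posterior: Gamma(α+S, β+n) = Gamma(14.7+6, 5.5+4) = Gamma(20.7, 9.5).
Mode of Gamma(α,β) for α≥1 is (α−1)/β = 19.7/9.5 = 2.0737.

2.0737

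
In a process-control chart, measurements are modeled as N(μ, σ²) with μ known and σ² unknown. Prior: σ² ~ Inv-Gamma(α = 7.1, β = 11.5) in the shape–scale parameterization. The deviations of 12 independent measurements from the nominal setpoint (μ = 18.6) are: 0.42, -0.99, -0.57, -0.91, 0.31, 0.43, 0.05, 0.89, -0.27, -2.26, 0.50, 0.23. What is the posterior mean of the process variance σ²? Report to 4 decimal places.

1.3169

With known mean μ and an Inverse-Gamma(α, β) prior on σ², the Normal likelihood is conjugate: posterior is Inv-Gamma(α + n/2, β + Σ(xᵢ−μ)²/2).
Σ(xᵢ−μ)² = (0.42)² + (-0.99)² + (-0.57)² + (-0.91)² + (0.31)² + (0.43)² + (0.05)² + (0.89)² + (-0.27)² + (-2.26)² + (0.50)² + (0.23)² = 8.8685.
Posterior: Inv-Gamma(7.1 + 12/2, 11.5 + 8.8685/2) = Inv-Gamma(13.10, 15.93425).
E[σ²|data] = β/(α−1) = 15.93425/12.10 = 1.3169.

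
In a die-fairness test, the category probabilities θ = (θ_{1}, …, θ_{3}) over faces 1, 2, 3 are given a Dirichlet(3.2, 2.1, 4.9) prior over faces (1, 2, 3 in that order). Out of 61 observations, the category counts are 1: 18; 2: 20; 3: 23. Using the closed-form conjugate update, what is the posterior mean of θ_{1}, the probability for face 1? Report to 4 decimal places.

The Dirichlet prior is conjugate to the Multinomial likelihood: each posterior αⱼ = prior αⱼ + observed count nⱼ.
Posterior concentration: (21.2, 22.1, 27.9), total = 71.2.
E[θ_{1}|data] = α_{1}/Σα = 21.2/71.2 = 0.2978.

0.2978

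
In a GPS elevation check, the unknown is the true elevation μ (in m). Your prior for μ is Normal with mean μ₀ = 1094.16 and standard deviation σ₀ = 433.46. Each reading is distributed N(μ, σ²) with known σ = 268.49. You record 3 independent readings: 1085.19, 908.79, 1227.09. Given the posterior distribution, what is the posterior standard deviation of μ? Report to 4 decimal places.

145.9601

For Normal data with known variance σ², a Normal(μ₀, σ₀²) prior on μ is conjugate. Posterior precision = 1/σ₀² + n/σ²; posterior mean is the precision-weighted average of μ₀ and x̄.
σ₀² = 433.46² = 187887.5716, σ² = 268.49² = 72086.8801; σ² + n·σ₀² = 72086.8801 + 3·187887.5716 = 635749.5949.
Posterior precision = 1/σ₀² + n/σ² = 1/187887.5716 + 3/72086.8801 = (σ² + n·σ₀²)/(σ₀²σ²) = 635749.5949/(187887.5716·72086.8801); posterior variance σₙ² = σ₀²σ²/(σ² + n·σ₀²) = 187887.5716·72086.8801/635749.5949 = 21304.345225.
Posterior SD = √σₙ² = √(187887.5716·72086.8801/635749.5949) = 145.9601.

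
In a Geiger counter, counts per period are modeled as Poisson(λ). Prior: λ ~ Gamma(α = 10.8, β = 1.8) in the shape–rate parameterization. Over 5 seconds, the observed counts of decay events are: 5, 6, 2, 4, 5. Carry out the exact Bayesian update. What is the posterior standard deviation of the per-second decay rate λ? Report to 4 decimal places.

With a Gamma(shape α, rate β) prior, the Poisson likelihood is conjugate: the posterior is Gamma(α + ΣXᵢ, β + n).
Sum of counts S = 22 over n = 5 seconds.
Posterior: Gamma(α+S, β+n) = Gamma(10.8+22, 1.8+5) = Gamma(32.8, 6.8).
SD = √α/β = √32.8/6.8 = 0.8422.

0.8422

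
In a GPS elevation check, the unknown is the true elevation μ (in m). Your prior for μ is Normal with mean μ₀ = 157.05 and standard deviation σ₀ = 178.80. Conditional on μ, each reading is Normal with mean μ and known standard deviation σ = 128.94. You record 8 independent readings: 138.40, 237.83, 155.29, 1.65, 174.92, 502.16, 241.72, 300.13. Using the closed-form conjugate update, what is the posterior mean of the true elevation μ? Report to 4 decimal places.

215.2304

For Normal data with known variance σ², a Normal(μ₀, σ₀²) prior on μ is conjugate. Posterior precision = 1/σ₀² + n/σ²; posterior mean is the precision-weighted average of μ₀ and x̄.
Σxᵢ = 138.40 + 237.83 + 155.29 + 1.65 + 174.92 + 502.16 + 241.72 + 300.13 = 1752.1, so n·x̄ = 1752.1.
σ₀² = 178.80² = 31969.44, σ² = 128.94² = 16625.5236; σ² + n·σ₀² = 16625.5236 + 8·31969.44 = 272381.0436.
Posterior mean = (μ₀/σ₀² + n·x̄/σ²)/(1/σ₀² + n/σ²) = (σ²·μ₀ + σ₀²·n·x̄)/(σ² + n·σ₀²) = (16625.5236·157.05 + 31969.44·1752.1)/272381.0436 = 58624694.30538/272381.0436 = 215.2304.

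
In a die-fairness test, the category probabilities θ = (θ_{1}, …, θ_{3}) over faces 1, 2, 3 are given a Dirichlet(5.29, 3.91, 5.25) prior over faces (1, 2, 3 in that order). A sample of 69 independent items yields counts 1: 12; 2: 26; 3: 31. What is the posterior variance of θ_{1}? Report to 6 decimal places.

The Dirichlet prior is conjugate to the Multinomial likelihood: each posterior αⱼ = prior αⱼ + observed count nⱼ.
Posterior concentration: (17.29, 29.91, 36.25), total = 83.45.
Var[θ_j] = α_j(Σα−α_j)/((Σα)²(Σα+1)) = 17.29·66.16/(83.45²·84.45) = 0.001945.

0.001945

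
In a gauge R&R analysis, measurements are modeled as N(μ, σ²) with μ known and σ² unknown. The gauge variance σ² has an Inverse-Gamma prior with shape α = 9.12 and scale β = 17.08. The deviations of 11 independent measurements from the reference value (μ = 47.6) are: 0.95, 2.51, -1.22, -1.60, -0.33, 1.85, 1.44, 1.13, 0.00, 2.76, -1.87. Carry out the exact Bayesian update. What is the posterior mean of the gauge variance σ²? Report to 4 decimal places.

2.3277

With known mean μ and an Inverse-Gamma(α, β) prior on σ², the Normal likelihood is conjugate: posterior is Inv-Gamma(α + n/2, β + Σ(xᵢ−μ)²/2).
Σ(xᵢ−μ)² = (0.95)² + (2.51)² + (-1.22)² + (-1.60)² + (-0.33)² + (1.85)² + (1.44)² + (1.13)² + (0.00)² + (2.76)² + (-1.87)² = 29.2474.
Posterior: Inv-Gamma(9.12 + 11/2, 17.08 + 29.2474/2) = Inv-Gamma(14.62, 31.70370).
E[σ²|data] = β/(α−1) = 31.70370/13.62 = 2.3277.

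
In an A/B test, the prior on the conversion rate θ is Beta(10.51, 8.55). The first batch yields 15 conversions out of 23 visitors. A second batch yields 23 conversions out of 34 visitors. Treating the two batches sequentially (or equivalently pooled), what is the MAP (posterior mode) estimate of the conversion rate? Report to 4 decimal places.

The Beta prior is conjugate to a Binomial/Bernoulli likelihood; the update adds successes to α and failures to β.
After batch 1: Beta(10.51+15, 8.55+8) = Beta(25.51, 16.55).
After batch 2: Beta(25.51+23, 16.55+11) = Beta(48.51, 27.55).
Mode of Beta(a,b) for a,b>1 is (a−1)/(a+b−2) = 47.51/74.06 = 0.6415.

0.6415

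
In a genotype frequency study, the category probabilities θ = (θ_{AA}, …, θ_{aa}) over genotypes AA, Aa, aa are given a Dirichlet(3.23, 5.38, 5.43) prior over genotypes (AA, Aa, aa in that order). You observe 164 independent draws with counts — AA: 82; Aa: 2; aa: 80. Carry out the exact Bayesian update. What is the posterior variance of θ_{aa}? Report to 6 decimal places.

The Dirichlet prior is conjugate to the Multinomial likelihood: each posterior αⱼ = prior αⱼ + observed count nⱼ.
Posterior concentration: (85.23, 7.38, 85.43), total = 178.04.
Var[θ_j] = α_j(Σα−α_j)/((Σα)²(Σα+1)) = 85.43·92.61/(178.04²·179.04) = 0.001394.

0.001394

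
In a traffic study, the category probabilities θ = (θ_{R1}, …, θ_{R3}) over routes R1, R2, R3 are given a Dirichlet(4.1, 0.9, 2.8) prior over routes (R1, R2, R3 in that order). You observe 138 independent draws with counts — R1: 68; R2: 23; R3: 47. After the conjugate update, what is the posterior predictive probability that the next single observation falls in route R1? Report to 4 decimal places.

0.4945

The Dirichlet prior is conjugate to the Multinomial likelihood: each posterior αⱼ = prior αⱼ + observed count nⱼ.
Posterior concentration: (72.1, 23.9, 49.8), total = 145.8.
P(next = R1 | data) = α_{R1}/Σα = 0.4945.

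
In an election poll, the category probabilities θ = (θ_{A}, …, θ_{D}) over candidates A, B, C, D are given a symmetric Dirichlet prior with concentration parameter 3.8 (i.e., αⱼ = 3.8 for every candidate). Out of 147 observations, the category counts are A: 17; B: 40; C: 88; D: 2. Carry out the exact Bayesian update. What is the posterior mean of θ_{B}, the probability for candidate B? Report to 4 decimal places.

The Dirichlet prior is conjugate to the Multinomial likelihood: each posterior αⱼ = prior αⱼ + observed count nⱼ.
Posterior concentration: (20.8, 43.8, 91.8, 5.8), total = 162.2.
E[θ_{B}|data] = α_{B}/Σα = 43.8/162.2 = 0.2700.

0.2700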